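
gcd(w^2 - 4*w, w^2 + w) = w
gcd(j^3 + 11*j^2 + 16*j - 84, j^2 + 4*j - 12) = j^2 + 4*j - 12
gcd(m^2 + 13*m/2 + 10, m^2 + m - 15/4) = m + 5/2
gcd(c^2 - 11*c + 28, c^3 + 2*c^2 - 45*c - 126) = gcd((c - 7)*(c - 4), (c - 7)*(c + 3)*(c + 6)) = c - 7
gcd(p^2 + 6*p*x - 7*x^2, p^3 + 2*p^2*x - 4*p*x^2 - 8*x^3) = 1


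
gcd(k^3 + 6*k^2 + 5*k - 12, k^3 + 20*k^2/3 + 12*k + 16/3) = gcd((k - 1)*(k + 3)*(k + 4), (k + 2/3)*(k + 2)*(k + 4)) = k + 4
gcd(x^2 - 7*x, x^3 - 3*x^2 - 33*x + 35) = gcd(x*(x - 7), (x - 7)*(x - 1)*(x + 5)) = x - 7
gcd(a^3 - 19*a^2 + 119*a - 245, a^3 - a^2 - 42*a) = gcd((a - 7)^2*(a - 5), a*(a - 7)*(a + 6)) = a - 7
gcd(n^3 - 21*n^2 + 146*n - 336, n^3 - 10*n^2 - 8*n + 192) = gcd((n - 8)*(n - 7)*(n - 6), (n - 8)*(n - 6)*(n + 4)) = n^2 - 14*n + 48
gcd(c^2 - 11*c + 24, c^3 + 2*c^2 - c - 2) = 1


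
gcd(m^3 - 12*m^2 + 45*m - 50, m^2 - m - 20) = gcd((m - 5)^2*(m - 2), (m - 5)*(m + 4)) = m - 5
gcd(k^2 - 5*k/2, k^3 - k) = k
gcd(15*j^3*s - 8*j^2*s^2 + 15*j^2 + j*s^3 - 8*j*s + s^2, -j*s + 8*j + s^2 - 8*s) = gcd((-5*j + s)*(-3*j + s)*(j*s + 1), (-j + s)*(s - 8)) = 1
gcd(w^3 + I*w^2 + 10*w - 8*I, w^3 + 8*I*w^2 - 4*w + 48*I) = w^2 + 2*I*w + 8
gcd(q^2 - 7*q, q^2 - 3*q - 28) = q - 7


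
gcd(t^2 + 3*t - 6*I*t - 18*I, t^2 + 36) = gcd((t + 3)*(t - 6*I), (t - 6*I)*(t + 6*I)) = t - 6*I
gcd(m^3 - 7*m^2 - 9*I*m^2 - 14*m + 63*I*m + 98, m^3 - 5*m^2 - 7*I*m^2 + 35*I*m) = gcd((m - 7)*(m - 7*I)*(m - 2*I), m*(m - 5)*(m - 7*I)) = m - 7*I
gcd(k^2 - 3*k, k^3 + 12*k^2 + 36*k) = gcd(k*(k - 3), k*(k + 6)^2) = k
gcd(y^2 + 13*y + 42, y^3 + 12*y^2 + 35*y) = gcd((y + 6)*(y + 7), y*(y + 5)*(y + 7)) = y + 7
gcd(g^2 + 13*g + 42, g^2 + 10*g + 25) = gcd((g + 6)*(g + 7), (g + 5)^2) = 1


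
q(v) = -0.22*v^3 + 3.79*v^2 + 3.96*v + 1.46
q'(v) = -0.66*v^2 + 7.58*v + 3.96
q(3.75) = 58.01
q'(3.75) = 23.10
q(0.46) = 4.06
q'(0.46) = 7.31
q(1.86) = 20.52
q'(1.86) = 15.78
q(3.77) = 58.47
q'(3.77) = 23.16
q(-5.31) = 120.23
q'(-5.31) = -54.90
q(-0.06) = 1.24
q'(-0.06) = 3.50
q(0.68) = 5.84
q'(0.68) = 8.81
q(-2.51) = 18.88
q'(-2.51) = -19.22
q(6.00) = 114.14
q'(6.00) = 25.68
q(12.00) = 214.58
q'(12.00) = -0.12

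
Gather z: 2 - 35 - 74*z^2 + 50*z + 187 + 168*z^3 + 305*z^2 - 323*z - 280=168*z^3 + 231*z^2 - 273*z - 126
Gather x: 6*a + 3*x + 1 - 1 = 6*a + 3*x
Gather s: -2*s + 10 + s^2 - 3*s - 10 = s^2 - 5*s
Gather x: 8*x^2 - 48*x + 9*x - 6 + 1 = 8*x^2 - 39*x - 5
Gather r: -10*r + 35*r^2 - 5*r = 35*r^2 - 15*r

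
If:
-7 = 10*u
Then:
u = -7/10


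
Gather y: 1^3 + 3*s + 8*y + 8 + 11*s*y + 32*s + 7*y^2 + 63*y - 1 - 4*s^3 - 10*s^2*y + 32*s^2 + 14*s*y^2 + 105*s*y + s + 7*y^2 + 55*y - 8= -4*s^3 + 32*s^2 + 36*s + y^2*(14*s + 14) + y*(-10*s^2 + 116*s + 126)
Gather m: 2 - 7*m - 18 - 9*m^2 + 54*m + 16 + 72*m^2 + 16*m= 63*m^2 + 63*m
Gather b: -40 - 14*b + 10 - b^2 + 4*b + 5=-b^2 - 10*b - 25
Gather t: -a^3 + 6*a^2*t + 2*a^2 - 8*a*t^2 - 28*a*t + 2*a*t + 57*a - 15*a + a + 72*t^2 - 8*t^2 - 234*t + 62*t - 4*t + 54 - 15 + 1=-a^3 + 2*a^2 + 43*a + t^2*(64 - 8*a) + t*(6*a^2 - 26*a - 176) + 40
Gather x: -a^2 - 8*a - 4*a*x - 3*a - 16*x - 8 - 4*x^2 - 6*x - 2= -a^2 - 11*a - 4*x^2 + x*(-4*a - 22) - 10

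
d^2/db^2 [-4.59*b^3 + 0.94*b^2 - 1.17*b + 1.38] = 1.88 - 27.54*b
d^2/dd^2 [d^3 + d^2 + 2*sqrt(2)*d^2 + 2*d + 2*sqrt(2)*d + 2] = 6*d + 2 + 4*sqrt(2)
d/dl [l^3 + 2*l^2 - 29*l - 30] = 3*l^2 + 4*l - 29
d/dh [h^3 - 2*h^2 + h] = 3*h^2 - 4*h + 1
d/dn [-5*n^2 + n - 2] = 1 - 10*n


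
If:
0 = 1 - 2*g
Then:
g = 1/2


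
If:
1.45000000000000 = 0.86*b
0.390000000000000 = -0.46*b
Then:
No Solution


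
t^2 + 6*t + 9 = (t + 3)^2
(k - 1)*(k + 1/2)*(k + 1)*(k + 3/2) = k^4 + 2*k^3 - k^2/4 - 2*k - 3/4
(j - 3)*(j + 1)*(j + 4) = j^3 + 2*j^2 - 11*j - 12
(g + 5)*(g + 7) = g^2 + 12*g + 35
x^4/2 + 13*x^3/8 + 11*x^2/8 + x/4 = x*(x/2 + 1/2)*(x + 1/4)*(x + 2)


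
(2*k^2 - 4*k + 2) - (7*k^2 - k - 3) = -5*k^2 - 3*k + 5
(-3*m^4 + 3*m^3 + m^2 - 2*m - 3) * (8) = -24*m^4 + 24*m^3 + 8*m^2 - 16*m - 24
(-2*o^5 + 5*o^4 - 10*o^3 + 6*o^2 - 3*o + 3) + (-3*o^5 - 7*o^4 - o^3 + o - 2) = -5*o^5 - 2*o^4 - 11*o^3 + 6*o^2 - 2*o + 1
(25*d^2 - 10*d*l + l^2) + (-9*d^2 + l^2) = 16*d^2 - 10*d*l + 2*l^2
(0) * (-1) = 0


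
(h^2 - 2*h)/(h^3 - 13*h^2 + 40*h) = (h - 2)/(h^2 - 13*h + 40)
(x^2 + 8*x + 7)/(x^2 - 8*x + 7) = (x^2 + 8*x + 7)/(x^2 - 8*x + 7)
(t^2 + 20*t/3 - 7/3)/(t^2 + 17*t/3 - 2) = (t + 7)/(t + 6)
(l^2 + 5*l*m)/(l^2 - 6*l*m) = (l + 5*m)/(l - 6*m)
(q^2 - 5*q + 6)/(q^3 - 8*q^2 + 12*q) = (q - 3)/(q*(q - 6))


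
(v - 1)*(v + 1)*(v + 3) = v^3 + 3*v^2 - v - 3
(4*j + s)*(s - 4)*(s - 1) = 4*j*s^2 - 20*j*s + 16*j + s^3 - 5*s^2 + 4*s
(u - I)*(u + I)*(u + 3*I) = u^3 + 3*I*u^2 + u + 3*I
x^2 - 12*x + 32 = (x - 8)*(x - 4)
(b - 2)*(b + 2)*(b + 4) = b^3 + 4*b^2 - 4*b - 16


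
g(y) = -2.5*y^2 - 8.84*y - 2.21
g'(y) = -5.0*y - 8.84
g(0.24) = -4.48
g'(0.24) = -10.04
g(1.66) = -23.77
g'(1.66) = -17.14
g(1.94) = -28.77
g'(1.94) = -18.54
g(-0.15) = -0.94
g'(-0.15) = -8.09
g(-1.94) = 5.53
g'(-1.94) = 0.86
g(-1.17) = 4.71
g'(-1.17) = -2.99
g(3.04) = -52.19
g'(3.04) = -24.04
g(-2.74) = 3.24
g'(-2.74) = 4.86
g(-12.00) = -256.13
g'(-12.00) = 51.16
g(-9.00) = -125.15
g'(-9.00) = 36.16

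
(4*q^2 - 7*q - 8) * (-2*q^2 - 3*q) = -8*q^4 + 2*q^3 + 37*q^2 + 24*q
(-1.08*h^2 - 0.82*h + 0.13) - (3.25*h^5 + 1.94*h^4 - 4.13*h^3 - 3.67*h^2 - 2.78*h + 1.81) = -3.25*h^5 - 1.94*h^4 + 4.13*h^3 + 2.59*h^2 + 1.96*h - 1.68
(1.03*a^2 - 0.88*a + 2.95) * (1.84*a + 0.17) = 1.8952*a^3 - 1.4441*a^2 + 5.2784*a + 0.5015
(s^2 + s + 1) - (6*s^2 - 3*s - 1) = -5*s^2 + 4*s + 2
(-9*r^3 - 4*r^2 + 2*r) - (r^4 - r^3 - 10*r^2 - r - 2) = -r^4 - 8*r^3 + 6*r^2 + 3*r + 2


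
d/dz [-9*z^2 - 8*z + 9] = -18*z - 8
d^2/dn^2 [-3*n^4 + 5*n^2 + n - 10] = 10 - 36*n^2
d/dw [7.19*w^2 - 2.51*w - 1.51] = 14.38*w - 2.51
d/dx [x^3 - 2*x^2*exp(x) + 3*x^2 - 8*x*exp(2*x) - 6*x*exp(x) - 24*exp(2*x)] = -2*x^2*exp(x) + 3*x^2 - 16*x*exp(2*x) - 10*x*exp(x) + 6*x - 56*exp(2*x) - 6*exp(x)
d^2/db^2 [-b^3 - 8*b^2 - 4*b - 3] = -6*b - 16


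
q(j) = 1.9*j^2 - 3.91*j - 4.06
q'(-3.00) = -15.31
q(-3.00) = 24.77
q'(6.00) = 18.89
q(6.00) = 40.88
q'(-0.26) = -4.90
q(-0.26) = -2.91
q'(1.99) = 3.65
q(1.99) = -4.32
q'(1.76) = 2.78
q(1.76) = -5.06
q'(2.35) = 5.02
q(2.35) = -2.76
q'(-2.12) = -11.97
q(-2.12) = 12.77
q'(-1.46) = -9.46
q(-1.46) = 5.70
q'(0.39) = -2.43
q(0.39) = -5.30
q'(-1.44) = -9.38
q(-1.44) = 5.51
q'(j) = 3.8*j - 3.91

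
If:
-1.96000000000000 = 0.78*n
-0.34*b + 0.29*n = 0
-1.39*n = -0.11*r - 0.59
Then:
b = -2.14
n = -2.51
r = -37.12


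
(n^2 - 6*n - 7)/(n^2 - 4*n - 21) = (n + 1)/(n + 3)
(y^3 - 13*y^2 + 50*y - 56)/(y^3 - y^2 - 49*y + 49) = (y^2 - 6*y + 8)/(y^2 + 6*y - 7)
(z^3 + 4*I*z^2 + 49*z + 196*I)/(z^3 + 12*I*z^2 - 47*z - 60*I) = (z^2 + 49)/(z^2 + 8*I*z - 15)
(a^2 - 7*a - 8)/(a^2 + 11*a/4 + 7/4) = 4*(a - 8)/(4*a + 7)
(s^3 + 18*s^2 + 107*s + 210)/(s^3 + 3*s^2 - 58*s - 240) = (s + 7)/(s - 8)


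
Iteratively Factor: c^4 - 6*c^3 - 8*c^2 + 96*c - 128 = (c - 2)*(c^3 - 4*c^2 - 16*c + 64) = (c - 2)*(c + 4)*(c^2 - 8*c + 16) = (c - 4)*(c - 2)*(c + 4)*(c - 4)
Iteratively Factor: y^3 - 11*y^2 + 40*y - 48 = (y - 3)*(y^2 - 8*y + 16) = (y - 4)*(y - 3)*(y - 4)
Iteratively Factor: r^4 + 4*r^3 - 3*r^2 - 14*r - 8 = (r + 4)*(r^3 - 3*r - 2) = (r + 1)*(r + 4)*(r^2 - r - 2) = (r - 2)*(r + 1)*(r + 4)*(r + 1)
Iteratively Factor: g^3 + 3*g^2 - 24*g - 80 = (g + 4)*(g^2 - g - 20) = (g - 5)*(g + 4)*(g + 4)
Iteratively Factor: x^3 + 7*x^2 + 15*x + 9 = (x + 3)*(x^2 + 4*x + 3) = (x + 1)*(x + 3)*(x + 3)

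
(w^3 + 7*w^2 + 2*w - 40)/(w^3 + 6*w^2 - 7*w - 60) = (w - 2)/(w - 3)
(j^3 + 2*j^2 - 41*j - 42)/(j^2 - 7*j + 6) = (j^2 + 8*j + 7)/(j - 1)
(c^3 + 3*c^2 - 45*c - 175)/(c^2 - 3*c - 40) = (c^2 - 2*c - 35)/(c - 8)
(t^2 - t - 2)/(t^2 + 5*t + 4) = (t - 2)/(t + 4)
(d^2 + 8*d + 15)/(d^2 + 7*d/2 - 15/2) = 2*(d + 3)/(2*d - 3)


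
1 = 1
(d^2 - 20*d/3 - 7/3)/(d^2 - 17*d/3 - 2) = (d - 7)/(d - 6)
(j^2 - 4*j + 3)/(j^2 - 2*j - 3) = (j - 1)/(j + 1)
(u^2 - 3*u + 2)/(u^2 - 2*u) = (u - 1)/u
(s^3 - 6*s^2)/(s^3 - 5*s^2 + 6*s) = s*(s - 6)/(s^2 - 5*s + 6)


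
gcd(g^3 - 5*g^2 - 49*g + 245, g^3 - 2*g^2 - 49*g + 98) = g^2 - 49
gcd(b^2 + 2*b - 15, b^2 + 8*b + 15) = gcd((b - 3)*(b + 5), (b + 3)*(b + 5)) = b + 5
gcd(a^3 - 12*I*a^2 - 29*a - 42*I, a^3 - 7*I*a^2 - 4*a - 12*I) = a^2 - 5*I*a + 6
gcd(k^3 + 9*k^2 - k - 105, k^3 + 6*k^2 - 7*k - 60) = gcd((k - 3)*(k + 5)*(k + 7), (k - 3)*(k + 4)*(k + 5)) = k^2 + 2*k - 15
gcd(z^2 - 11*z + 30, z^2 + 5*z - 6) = 1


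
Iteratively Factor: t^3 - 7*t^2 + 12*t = (t)*(t^2 - 7*t + 12) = t*(t - 3)*(t - 4)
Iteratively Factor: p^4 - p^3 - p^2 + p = (p - 1)*(p^3 - p) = (p - 1)^2*(p^2 + p) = (p - 1)^2*(p + 1)*(p)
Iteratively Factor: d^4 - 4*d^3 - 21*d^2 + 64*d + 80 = (d + 4)*(d^3 - 8*d^2 + 11*d + 20) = (d - 4)*(d + 4)*(d^2 - 4*d - 5) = (d - 5)*(d - 4)*(d + 4)*(d + 1)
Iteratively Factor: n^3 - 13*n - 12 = (n + 1)*(n^2 - n - 12) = (n - 4)*(n + 1)*(n + 3)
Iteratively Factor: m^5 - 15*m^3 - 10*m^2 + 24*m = (m)*(m^4 - 15*m^2 - 10*m + 24) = m*(m + 3)*(m^3 - 3*m^2 - 6*m + 8) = m*(m - 4)*(m + 3)*(m^2 + m - 2) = m*(m - 4)*(m - 1)*(m + 3)*(m + 2)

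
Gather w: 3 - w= 3 - w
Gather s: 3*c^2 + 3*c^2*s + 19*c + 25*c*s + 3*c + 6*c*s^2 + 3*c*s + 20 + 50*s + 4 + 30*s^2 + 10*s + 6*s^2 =3*c^2 + 22*c + s^2*(6*c + 36) + s*(3*c^2 + 28*c + 60) + 24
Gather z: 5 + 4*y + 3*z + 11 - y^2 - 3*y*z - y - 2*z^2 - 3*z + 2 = -y^2 - 3*y*z + 3*y - 2*z^2 + 18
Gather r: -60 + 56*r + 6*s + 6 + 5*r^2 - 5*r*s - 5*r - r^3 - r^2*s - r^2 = -r^3 + r^2*(4 - s) + r*(51 - 5*s) + 6*s - 54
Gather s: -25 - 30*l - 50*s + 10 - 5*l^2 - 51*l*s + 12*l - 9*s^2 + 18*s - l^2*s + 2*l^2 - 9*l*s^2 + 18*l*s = -3*l^2 - 18*l + s^2*(-9*l - 9) + s*(-l^2 - 33*l - 32) - 15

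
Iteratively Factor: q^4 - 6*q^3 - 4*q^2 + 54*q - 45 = (q - 1)*(q^3 - 5*q^2 - 9*q + 45) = (q - 3)*(q - 1)*(q^2 - 2*q - 15) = (q - 3)*(q - 1)*(q + 3)*(q - 5)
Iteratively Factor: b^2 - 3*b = (b - 3)*(b)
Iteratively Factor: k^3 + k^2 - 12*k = (k + 4)*(k^2 - 3*k) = (k - 3)*(k + 4)*(k)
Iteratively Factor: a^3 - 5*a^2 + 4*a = (a - 4)*(a^2 - a) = a*(a - 4)*(a - 1)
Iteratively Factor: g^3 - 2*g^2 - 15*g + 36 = (g - 3)*(g^2 + g - 12) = (g - 3)*(g + 4)*(g - 3)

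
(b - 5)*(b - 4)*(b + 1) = b^3 - 8*b^2 + 11*b + 20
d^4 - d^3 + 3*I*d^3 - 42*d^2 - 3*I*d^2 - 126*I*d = d*(d - 7)*(d + 6)*(d + 3*I)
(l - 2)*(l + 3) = l^2 + l - 6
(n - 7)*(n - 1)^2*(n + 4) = n^4 - 5*n^3 - 21*n^2 + 53*n - 28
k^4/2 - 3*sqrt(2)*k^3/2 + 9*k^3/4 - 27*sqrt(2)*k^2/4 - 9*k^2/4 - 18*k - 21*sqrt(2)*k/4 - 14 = (k/2 + 1/2)*(k + 7/2)*(k - 4*sqrt(2))*(k + sqrt(2))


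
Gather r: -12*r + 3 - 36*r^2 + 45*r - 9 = -36*r^2 + 33*r - 6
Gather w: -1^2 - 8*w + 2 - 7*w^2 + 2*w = -7*w^2 - 6*w + 1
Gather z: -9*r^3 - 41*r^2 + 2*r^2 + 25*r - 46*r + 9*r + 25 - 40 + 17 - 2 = -9*r^3 - 39*r^2 - 12*r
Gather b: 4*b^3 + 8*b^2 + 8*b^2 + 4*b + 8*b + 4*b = 4*b^3 + 16*b^2 + 16*b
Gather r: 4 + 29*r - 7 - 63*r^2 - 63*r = -63*r^2 - 34*r - 3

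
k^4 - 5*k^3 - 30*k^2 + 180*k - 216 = (k - 6)*(k - 3)*(k - 2)*(k + 6)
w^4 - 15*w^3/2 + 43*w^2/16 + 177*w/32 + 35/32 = (w - 7)*(w - 5/4)*(w + 1/4)*(w + 1/2)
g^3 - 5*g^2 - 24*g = g*(g - 8)*(g + 3)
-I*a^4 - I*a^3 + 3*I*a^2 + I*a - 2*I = (a - 1)*(a + 1)*(a + 2)*(-I*a + I)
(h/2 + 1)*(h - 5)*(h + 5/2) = h^3/2 - h^2/4 - 35*h/4 - 25/2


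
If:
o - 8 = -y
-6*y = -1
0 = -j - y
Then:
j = -1/6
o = 47/6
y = 1/6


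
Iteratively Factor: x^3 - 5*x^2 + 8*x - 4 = (x - 2)*(x^2 - 3*x + 2) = (x - 2)^2*(x - 1)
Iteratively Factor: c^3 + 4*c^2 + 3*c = (c + 1)*(c^2 + 3*c) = c*(c + 1)*(c + 3)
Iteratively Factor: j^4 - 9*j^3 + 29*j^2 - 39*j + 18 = (j - 1)*(j^3 - 8*j^2 + 21*j - 18) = (j - 3)*(j - 1)*(j^2 - 5*j + 6) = (j - 3)*(j - 2)*(j - 1)*(j - 3)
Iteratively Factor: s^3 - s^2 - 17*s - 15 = (s - 5)*(s^2 + 4*s + 3) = (s - 5)*(s + 1)*(s + 3)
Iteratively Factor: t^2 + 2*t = (t + 2)*(t)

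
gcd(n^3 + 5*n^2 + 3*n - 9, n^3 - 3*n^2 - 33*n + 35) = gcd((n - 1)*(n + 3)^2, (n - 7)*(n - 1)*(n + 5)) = n - 1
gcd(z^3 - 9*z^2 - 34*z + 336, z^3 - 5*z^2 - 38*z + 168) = z^2 - z - 42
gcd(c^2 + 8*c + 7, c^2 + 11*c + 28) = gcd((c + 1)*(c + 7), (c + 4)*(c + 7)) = c + 7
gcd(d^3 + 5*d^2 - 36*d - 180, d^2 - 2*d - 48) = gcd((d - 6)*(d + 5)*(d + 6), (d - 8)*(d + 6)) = d + 6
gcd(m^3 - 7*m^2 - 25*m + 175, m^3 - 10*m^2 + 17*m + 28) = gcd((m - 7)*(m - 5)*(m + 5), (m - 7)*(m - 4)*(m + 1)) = m - 7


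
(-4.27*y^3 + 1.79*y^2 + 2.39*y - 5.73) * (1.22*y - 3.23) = -5.2094*y^4 + 15.9759*y^3 - 2.8659*y^2 - 14.7103*y + 18.5079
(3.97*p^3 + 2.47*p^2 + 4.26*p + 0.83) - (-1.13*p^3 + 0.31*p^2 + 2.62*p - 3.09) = 5.1*p^3 + 2.16*p^2 + 1.64*p + 3.92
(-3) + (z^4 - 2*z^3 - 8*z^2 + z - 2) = z^4 - 2*z^3 - 8*z^2 + z - 5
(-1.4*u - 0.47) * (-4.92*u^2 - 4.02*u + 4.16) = 6.888*u^3 + 7.9404*u^2 - 3.9346*u - 1.9552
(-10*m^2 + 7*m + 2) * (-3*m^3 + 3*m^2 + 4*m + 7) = 30*m^5 - 51*m^4 - 25*m^3 - 36*m^2 + 57*m + 14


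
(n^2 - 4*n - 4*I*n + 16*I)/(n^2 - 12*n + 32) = (n - 4*I)/(n - 8)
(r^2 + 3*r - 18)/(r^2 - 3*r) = (r + 6)/r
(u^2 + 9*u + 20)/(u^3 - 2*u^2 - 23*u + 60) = (u + 4)/(u^2 - 7*u + 12)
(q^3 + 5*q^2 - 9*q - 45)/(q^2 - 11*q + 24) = (q^2 + 8*q + 15)/(q - 8)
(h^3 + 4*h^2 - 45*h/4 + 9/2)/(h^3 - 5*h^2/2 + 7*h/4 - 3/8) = 2*(h + 6)/(2*h - 1)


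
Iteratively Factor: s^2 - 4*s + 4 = (s - 2)*(s - 2)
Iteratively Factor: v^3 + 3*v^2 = (v)*(v^2 + 3*v) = v*(v + 3)*(v)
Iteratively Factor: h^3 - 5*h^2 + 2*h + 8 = (h - 2)*(h^2 - 3*h - 4) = (h - 4)*(h - 2)*(h + 1)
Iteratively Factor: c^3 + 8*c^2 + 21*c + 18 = (c + 3)*(c^2 + 5*c + 6) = (c + 2)*(c + 3)*(c + 3)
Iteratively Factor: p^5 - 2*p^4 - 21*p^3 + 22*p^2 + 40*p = (p - 5)*(p^4 + 3*p^3 - 6*p^2 - 8*p) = p*(p - 5)*(p^3 + 3*p^2 - 6*p - 8) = p*(p - 5)*(p + 1)*(p^2 + 2*p - 8) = p*(p - 5)*(p + 1)*(p + 4)*(p - 2)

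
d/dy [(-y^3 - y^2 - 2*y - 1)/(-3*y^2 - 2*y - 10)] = (3*y^4 + 4*y^3 + 26*y^2 + 14*y + 18)/(9*y^4 + 12*y^3 + 64*y^2 + 40*y + 100)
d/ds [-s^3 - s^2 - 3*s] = -3*s^2 - 2*s - 3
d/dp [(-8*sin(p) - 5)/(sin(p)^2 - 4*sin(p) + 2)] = 2*(4*sin(p)^2 + 5*sin(p) - 18)*cos(p)/(sin(p)^2 - 4*sin(p) + 2)^2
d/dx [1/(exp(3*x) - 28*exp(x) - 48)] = (28 - 3*exp(2*x))*exp(x)/(-exp(3*x) + 28*exp(x) + 48)^2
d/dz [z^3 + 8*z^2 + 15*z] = 3*z^2 + 16*z + 15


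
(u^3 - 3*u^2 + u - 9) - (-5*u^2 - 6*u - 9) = u^3 + 2*u^2 + 7*u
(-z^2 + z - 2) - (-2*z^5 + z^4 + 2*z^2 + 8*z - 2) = 2*z^5 - z^4 - 3*z^2 - 7*z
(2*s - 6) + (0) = 2*s - 6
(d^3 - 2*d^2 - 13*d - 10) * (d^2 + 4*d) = d^5 + 2*d^4 - 21*d^3 - 62*d^2 - 40*d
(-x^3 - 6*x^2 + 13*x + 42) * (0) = 0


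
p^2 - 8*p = p*(p - 8)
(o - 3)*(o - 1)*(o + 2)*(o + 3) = o^4 + o^3 - 11*o^2 - 9*o + 18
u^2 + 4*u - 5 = (u - 1)*(u + 5)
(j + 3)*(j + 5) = j^2 + 8*j + 15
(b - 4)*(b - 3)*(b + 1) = b^3 - 6*b^2 + 5*b + 12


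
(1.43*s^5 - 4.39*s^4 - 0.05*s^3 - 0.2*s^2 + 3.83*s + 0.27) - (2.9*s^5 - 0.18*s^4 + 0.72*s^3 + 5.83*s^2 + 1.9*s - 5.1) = -1.47*s^5 - 4.21*s^4 - 0.77*s^3 - 6.03*s^2 + 1.93*s + 5.37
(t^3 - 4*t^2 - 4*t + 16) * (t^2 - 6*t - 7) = t^5 - 10*t^4 + 13*t^3 + 68*t^2 - 68*t - 112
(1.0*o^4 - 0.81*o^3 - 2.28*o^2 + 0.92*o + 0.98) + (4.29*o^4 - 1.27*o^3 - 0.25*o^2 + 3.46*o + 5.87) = 5.29*o^4 - 2.08*o^3 - 2.53*o^2 + 4.38*o + 6.85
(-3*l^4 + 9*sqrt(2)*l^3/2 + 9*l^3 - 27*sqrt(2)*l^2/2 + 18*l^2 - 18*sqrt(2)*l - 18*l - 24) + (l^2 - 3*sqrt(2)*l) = -3*l^4 + 9*sqrt(2)*l^3/2 + 9*l^3 - 27*sqrt(2)*l^2/2 + 19*l^2 - 21*sqrt(2)*l - 18*l - 24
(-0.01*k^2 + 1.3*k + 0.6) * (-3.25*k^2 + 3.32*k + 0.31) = 0.0325*k^4 - 4.2582*k^3 + 2.3629*k^2 + 2.395*k + 0.186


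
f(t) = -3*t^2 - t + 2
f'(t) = -6*t - 1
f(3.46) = -37.37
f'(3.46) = -21.76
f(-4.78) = -61.77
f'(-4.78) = 27.68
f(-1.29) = -1.70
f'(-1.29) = 6.74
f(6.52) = -132.05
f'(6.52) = -40.12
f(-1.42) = -2.63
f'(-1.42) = 7.52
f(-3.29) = -27.18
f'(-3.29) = 18.74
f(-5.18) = -73.32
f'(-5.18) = 30.08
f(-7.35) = -152.72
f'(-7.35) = 43.10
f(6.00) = -112.00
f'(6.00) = -37.00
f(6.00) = -112.00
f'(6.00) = -37.00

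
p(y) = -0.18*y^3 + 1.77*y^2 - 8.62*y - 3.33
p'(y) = -0.54*y^2 + 3.54*y - 8.62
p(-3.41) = 53.78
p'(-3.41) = -26.97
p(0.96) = -10.13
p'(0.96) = -5.72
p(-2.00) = 22.43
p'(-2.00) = -17.86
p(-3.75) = 63.38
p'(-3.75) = -29.49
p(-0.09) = -2.54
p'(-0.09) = -8.94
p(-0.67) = 3.29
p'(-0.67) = -11.23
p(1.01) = -10.42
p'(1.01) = -5.60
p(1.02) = -10.47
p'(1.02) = -5.57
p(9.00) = -68.76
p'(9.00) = -20.50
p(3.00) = -18.12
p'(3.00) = -2.86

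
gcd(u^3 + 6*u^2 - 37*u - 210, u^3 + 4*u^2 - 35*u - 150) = u^2 - u - 30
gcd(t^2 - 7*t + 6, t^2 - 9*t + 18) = t - 6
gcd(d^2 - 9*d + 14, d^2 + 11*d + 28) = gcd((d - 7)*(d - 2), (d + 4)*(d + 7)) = 1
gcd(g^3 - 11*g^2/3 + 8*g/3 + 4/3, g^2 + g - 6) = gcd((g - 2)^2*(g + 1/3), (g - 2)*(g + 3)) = g - 2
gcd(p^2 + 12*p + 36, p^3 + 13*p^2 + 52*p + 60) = p + 6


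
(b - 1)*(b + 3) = b^2 + 2*b - 3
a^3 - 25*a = a*(a - 5)*(a + 5)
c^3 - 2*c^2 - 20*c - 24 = (c - 6)*(c + 2)^2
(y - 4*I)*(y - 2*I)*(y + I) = y^3 - 5*I*y^2 - 2*y - 8*I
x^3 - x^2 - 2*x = x*(x - 2)*(x + 1)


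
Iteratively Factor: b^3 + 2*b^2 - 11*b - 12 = (b + 4)*(b^2 - 2*b - 3) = (b - 3)*(b + 4)*(b + 1)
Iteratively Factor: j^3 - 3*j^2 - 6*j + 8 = (j - 1)*(j^2 - 2*j - 8) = (j - 1)*(j + 2)*(j - 4)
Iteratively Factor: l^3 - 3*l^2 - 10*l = (l)*(l^2 - 3*l - 10) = l*(l - 5)*(l + 2)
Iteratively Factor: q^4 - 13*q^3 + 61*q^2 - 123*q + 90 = (q - 3)*(q^3 - 10*q^2 + 31*q - 30) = (q - 5)*(q - 3)*(q^2 - 5*q + 6) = (q - 5)*(q - 3)^2*(q - 2)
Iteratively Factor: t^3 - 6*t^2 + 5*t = (t - 1)*(t^2 - 5*t) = t*(t - 1)*(t - 5)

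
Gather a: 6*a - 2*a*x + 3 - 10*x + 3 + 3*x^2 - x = a*(6 - 2*x) + 3*x^2 - 11*x + 6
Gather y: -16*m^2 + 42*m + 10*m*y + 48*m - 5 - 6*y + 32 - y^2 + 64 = -16*m^2 + 90*m - y^2 + y*(10*m - 6) + 91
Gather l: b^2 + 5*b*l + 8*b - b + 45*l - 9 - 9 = b^2 + 7*b + l*(5*b + 45) - 18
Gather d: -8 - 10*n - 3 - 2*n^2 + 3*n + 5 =-2*n^2 - 7*n - 6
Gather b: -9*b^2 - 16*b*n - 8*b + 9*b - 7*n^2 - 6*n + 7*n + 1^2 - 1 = -9*b^2 + b*(1 - 16*n) - 7*n^2 + n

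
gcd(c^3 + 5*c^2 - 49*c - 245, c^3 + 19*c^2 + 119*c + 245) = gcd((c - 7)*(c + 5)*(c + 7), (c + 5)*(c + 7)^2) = c^2 + 12*c + 35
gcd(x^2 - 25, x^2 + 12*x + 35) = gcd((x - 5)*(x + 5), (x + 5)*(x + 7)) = x + 5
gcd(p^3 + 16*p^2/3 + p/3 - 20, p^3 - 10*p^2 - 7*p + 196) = p + 4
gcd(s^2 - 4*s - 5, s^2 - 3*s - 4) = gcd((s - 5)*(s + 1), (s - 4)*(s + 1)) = s + 1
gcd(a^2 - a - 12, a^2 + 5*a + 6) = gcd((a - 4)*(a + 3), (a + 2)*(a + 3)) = a + 3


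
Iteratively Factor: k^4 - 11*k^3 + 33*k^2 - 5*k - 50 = (k + 1)*(k^3 - 12*k^2 + 45*k - 50) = (k - 5)*(k + 1)*(k^2 - 7*k + 10) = (k - 5)*(k - 2)*(k + 1)*(k - 5)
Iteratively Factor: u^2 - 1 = (u + 1)*(u - 1)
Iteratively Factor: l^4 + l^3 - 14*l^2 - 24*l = (l + 2)*(l^3 - l^2 - 12*l) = (l + 2)*(l + 3)*(l^2 - 4*l) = (l - 4)*(l + 2)*(l + 3)*(l)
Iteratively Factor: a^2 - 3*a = (a)*(a - 3)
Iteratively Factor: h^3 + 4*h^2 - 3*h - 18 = (h + 3)*(h^2 + h - 6) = (h + 3)^2*(h - 2)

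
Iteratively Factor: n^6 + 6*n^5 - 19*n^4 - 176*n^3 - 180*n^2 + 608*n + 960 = (n + 2)*(n^5 + 4*n^4 - 27*n^3 - 122*n^2 + 64*n + 480) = (n + 2)*(n + 4)*(n^4 - 27*n^2 - 14*n + 120) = (n + 2)*(n + 4)^2*(n^3 - 4*n^2 - 11*n + 30) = (n + 2)*(n + 3)*(n + 4)^2*(n^2 - 7*n + 10) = (n - 5)*(n + 2)*(n + 3)*(n + 4)^2*(n - 2)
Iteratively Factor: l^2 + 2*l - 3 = (l + 3)*(l - 1)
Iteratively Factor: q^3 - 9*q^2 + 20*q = (q)*(q^2 - 9*q + 20) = q*(q - 4)*(q - 5)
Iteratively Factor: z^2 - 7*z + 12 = (z - 4)*(z - 3)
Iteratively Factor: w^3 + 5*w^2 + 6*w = (w + 2)*(w^2 + 3*w) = w*(w + 2)*(w + 3)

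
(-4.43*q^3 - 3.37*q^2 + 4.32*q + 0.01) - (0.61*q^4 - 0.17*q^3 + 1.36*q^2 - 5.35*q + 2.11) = -0.61*q^4 - 4.26*q^3 - 4.73*q^2 + 9.67*q - 2.1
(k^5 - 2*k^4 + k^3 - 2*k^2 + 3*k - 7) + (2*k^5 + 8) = 3*k^5 - 2*k^4 + k^3 - 2*k^2 + 3*k + 1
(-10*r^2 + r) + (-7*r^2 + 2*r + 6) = -17*r^2 + 3*r + 6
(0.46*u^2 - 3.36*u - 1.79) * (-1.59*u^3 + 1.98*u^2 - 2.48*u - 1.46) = -0.7314*u^5 + 6.2532*u^4 - 4.9475*u^3 + 4.117*u^2 + 9.3448*u + 2.6134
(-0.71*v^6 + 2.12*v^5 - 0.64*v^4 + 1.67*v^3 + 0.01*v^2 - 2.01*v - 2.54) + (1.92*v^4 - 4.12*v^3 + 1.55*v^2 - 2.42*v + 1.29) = -0.71*v^6 + 2.12*v^5 + 1.28*v^4 - 2.45*v^3 + 1.56*v^2 - 4.43*v - 1.25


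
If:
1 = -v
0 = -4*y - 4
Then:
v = -1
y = -1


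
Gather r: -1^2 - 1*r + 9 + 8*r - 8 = 7*r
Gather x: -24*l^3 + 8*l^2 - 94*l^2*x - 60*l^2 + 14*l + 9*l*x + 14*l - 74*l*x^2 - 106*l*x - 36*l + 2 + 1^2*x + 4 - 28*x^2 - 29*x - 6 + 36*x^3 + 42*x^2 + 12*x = -24*l^3 - 52*l^2 - 8*l + 36*x^3 + x^2*(14 - 74*l) + x*(-94*l^2 - 97*l - 16)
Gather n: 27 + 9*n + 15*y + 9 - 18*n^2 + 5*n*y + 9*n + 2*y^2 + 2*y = -18*n^2 + n*(5*y + 18) + 2*y^2 + 17*y + 36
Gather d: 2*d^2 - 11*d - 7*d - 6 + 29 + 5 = 2*d^2 - 18*d + 28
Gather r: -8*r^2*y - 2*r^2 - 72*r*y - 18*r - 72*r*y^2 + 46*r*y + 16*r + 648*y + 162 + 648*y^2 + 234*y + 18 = r^2*(-8*y - 2) + r*(-72*y^2 - 26*y - 2) + 648*y^2 + 882*y + 180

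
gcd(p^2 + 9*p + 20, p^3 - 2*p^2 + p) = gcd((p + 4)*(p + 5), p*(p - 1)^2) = 1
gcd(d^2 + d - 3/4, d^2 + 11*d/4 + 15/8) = d + 3/2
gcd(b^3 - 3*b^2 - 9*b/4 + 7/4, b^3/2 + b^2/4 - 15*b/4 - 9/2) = 1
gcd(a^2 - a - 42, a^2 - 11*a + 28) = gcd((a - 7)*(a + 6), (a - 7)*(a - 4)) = a - 7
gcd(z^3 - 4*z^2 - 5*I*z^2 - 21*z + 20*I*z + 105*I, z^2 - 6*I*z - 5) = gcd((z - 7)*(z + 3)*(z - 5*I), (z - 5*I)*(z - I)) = z - 5*I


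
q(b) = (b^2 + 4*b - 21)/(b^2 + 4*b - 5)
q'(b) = (-2*b - 4)*(b^2 + 4*b - 21)/(b^2 + 4*b - 5)^2 + (2*b + 4)/(b^2 + 4*b - 5)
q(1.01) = -265.22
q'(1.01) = 26666.59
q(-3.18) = 3.10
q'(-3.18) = -0.65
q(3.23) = 0.13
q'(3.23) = 0.50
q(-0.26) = 3.68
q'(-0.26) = 1.56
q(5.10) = 0.61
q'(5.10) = 0.13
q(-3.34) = 3.22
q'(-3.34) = -0.83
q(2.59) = -0.33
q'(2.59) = 1.01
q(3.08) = 0.05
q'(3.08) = 0.58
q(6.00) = 0.71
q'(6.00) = 0.08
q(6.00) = 0.71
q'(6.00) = 0.08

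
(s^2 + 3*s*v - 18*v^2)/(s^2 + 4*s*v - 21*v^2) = (s + 6*v)/(s + 7*v)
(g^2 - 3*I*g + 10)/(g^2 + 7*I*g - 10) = (g - 5*I)/(g + 5*I)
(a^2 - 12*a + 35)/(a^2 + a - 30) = (a - 7)/(a + 6)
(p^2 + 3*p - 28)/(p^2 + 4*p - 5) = (p^2 + 3*p - 28)/(p^2 + 4*p - 5)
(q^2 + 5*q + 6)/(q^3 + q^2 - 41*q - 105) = (q + 2)/(q^2 - 2*q - 35)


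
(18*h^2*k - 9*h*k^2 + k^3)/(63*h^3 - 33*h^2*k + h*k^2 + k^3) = k*(6*h - k)/(21*h^2 - 4*h*k - k^2)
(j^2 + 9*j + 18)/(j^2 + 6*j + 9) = (j + 6)/(j + 3)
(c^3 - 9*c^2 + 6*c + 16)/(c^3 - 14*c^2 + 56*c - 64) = (c + 1)/(c - 4)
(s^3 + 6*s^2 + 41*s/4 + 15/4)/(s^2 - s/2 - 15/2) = (2*s^2 + 7*s + 3)/(2*(s - 3))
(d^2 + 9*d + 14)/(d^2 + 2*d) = (d + 7)/d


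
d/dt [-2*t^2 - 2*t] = -4*t - 2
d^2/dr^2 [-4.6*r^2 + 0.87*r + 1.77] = -9.20000000000000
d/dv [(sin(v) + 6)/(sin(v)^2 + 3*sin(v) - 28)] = (-12*sin(v) + cos(v)^2 - 47)*cos(v)/(sin(v)^2 + 3*sin(v) - 28)^2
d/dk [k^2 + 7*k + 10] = 2*k + 7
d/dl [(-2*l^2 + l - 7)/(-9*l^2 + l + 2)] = (7*l^2 - 134*l + 9)/(81*l^4 - 18*l^3 - 35*l^2 + 4*l + 4)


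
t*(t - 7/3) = t^2 - 7*t/3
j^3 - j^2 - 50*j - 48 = (j - 8)*(j + 1)*(j + 6)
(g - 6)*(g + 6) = g^2 - 36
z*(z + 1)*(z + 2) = z^3 + 3*z^2 + 2*z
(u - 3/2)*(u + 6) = u^2 + 9*u/2 - 9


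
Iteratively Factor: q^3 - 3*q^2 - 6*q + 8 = (q - 4)*(q^2 + q - 2) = (q - 4)*(q + 2)*(q - 1)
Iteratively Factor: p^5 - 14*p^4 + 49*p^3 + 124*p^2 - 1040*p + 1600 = (p - 5)*(p^4 - 9*p^3 + 4*p^2 + 144*p - 320) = (p - 5)*(p - 4)*(p^3 - 5*p^2 - 16*p + 80) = (p - 5)*(p - 4)^2*(p^2 - p - 20) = (p - 5)^2*(p - 4)^2*(p + 4)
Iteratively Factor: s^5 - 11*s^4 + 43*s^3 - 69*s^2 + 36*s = (s - 3)*(s^4 - 8*s^3 + 19*s^2 - 12*s) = (s - 3)^2*(s^3 - 5*s^2 + 4*s) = (s - 3)^2*(s - 1)*(s^2 - 4*s) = s*(s - 3)^2*(s - 1)*(s - 4)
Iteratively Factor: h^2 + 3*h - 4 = (h + 4)*(h - 1)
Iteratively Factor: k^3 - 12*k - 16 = (k - 4)*(k^2 + 4*k + 4) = (k - 4)*(k + 2)*(k + 2)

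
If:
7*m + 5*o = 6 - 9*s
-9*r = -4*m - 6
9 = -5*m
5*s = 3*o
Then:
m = -9/5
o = 93/52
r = -2/15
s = 279/260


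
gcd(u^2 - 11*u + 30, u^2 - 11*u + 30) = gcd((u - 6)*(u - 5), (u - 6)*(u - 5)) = u^2 - 11*u + 30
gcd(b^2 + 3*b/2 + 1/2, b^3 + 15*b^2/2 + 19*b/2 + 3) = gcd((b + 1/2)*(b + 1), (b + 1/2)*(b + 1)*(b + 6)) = b^2 + 3*b/2 + 1/2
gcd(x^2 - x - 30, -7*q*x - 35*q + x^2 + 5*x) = x + 5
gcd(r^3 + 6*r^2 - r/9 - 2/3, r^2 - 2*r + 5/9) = r - 1/3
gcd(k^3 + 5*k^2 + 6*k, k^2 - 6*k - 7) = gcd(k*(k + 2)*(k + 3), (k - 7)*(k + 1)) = 1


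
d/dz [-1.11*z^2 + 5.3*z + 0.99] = 5.3 - 2.22*z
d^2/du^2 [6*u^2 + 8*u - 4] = 12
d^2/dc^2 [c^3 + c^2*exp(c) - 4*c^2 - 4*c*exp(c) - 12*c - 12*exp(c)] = c^2*exp(c) + 6*c - 18*exp(c) - 8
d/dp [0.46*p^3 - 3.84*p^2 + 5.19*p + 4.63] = 1.38*p^2 - 7.68*p + 5.19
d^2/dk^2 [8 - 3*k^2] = -6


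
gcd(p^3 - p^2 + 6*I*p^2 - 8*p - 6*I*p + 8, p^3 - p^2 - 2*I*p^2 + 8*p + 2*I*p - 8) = p^2 + p*(-1 + 2*I) - 2*I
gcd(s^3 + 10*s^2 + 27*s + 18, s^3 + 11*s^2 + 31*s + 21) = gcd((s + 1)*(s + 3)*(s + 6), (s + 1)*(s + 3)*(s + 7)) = s^2 + 4*s + 3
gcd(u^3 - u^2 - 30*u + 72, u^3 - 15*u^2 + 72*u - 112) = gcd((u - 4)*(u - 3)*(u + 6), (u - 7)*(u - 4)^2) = u - 4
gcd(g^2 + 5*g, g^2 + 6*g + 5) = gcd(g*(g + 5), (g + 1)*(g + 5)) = g + 5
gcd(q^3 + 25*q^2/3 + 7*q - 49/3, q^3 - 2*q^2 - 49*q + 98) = q + 7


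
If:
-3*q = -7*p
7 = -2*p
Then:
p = -7/2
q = -49/6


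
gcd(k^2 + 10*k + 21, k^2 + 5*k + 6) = k + 3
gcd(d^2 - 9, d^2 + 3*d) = d + 3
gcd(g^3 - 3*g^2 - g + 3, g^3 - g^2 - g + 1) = g^2 - 1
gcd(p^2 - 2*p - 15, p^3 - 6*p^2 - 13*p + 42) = p + 3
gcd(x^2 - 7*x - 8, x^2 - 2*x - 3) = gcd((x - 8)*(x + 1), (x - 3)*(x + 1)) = x + 1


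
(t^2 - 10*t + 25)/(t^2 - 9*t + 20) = (t - 5)/(t - 4)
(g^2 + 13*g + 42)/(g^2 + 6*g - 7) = (g + 6)/(g - 1)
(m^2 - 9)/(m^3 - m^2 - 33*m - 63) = (m - 3)/(m^2 - 4*m - 21)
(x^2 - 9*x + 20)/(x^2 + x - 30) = (x - 4)/(x + 6)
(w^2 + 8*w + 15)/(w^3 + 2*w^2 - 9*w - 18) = (w + 5)/(w^2 - w - 6)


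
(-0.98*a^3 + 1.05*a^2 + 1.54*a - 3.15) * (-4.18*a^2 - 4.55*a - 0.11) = 4.0964*a^5 + 0.0699999999999994*a^4 - 11.1069*a^3 + 6.0445*a^2 + 14.1631*a + 0.3465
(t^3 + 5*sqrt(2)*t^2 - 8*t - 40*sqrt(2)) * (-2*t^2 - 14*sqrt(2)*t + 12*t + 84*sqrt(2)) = -2*t^5 - 24*sqrt(2)*t^4 + 12*t^4 - 124*t^3 + 144*sqrt(2)*t^3 + 192*sqrt(2)*t^2 + 744*t^2 - 1152*sqrt(2)*t + 1120*t - 6720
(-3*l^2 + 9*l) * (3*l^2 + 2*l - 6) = -9*l^4 + 21*l^3 + 36*l^2 - 54*l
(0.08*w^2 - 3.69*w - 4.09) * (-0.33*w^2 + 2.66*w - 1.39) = -0.0264*w^4 + 1.4305*w^3 - 8.5769*w^2 - 5.7503*w + 5.6851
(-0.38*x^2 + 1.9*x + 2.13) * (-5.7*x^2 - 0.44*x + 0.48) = 2.166*x^4 - 10.6628*x^3 - 13.1594*x^2 - 0.0252*x + 1.0224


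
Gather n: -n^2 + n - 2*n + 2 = -n^2 - n + 2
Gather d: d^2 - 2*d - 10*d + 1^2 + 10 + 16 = d^2 - 12*d + 27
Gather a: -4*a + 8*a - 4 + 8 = 4*a + 4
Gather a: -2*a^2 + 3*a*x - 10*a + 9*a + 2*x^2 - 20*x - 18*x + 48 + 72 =-2*a^2 + a*(3*x - 1) + 2*x^2 - 38*x + 120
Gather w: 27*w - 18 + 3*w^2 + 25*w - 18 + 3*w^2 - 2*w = 6*w^2 + 50*w - 36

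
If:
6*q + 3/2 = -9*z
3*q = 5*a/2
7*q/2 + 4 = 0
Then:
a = -48/35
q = -8/7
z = 25/42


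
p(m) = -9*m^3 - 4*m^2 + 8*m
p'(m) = -27*m^2 - 8*m + 8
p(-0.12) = -1.00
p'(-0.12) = 8.57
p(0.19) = 1.31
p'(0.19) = 5.51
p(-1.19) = -0.02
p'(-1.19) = -20.71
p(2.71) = -186.82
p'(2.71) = -211.97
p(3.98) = -598.92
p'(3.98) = -451.53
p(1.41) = -21.90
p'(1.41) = -56.96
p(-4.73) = 825.08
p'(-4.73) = -558.23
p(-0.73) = -4.47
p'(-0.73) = -0.55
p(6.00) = -2040.00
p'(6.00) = -1012.00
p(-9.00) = 6165.00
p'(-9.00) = -2107.00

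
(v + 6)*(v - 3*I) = v^2 + 6*v - 3*I*v - 18*I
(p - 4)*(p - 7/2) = p^2 - 15*p/2 + 14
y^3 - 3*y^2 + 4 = (y - 2)^2*(y + 1)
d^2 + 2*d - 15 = (d - 3)*(d + 5)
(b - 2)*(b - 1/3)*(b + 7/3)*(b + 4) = b^4 + 4*b^3 - 43*b^2/9 - 158*b/9 + 56/9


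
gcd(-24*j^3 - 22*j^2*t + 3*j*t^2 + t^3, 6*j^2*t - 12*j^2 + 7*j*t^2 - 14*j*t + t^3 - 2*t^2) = 6*j^2 + 7*j*t + t^2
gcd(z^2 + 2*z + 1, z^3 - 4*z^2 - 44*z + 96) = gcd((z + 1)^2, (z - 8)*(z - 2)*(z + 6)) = 1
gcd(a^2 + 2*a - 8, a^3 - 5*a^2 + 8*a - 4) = a - 2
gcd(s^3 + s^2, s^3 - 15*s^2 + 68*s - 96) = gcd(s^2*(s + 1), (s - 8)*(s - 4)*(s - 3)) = 1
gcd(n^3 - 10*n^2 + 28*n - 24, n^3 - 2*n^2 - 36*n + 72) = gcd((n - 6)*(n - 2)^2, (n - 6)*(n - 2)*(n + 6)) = n^2 - 8*n + 12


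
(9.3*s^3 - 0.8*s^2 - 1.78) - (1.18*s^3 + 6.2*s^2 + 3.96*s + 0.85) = 8.12*s^3 - 7.0*s^2 - 3.96*s - 2.63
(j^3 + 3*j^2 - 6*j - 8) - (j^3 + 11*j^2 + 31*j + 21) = -8*j^2 - 37*j - 29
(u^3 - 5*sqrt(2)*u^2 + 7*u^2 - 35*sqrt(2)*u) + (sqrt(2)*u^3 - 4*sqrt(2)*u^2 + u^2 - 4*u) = u^3 + sqrt(2)*u^3 - 9*sqrt(2)*u^2 + 8*u^2 - 35*sqrt(2)*u - 4*u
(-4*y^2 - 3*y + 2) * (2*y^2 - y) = -8*y^4 - 2*y^3 + 7*y^2 - 2*y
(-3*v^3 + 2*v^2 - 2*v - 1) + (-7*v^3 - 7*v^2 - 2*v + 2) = -10*v^3 - 5*v^2 - 4*v + 1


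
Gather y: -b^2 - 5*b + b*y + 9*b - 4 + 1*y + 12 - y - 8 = -b^2 + b*y + 4*b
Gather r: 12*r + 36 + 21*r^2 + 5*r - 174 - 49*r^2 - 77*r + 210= -28*r^2 - 60*r + 72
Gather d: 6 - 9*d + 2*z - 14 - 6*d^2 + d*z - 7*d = -6*d^2 + d*(z - 16) + 2*z - 8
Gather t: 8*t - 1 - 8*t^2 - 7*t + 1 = -8*t^2 + t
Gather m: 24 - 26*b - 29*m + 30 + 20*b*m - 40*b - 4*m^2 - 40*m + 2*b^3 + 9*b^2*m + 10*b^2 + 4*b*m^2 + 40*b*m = 2*b^3 + 10*b^2 - 66*b + m^2*(4*b - 4) + m*(9*b^2 + 60*b - 69) + 54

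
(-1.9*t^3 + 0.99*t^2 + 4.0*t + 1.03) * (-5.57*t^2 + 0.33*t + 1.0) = 10.583*t^5 - 6.1413*t^4 - 23.8533*t^3 - 3.4271*t^2 + 4.3399*t + 1.03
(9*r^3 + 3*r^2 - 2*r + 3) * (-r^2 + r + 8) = -9*r^5 + 6*r^4 + 77*r^3 + 19*r^2 - 13*r + 24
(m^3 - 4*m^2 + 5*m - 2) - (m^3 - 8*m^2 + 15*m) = 4*m^2 - 10*m - 2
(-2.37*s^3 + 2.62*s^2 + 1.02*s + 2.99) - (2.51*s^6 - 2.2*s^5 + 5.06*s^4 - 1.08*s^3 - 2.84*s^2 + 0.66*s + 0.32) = -2.51*s^6 + 2.2*s^5 - 5.06*s^4 - 1.29*s^3 + 5.46*s^2 + 0.36*s + 2.67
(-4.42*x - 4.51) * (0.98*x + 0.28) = -4.3316*x^2 - 5.6574*x - 1.2628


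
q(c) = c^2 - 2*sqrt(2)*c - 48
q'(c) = 2*c - 2*sqrt(2)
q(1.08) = -49.89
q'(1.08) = -0.67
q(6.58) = -23.31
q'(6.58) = 10.33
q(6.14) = -27.67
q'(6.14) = 9.45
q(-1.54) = -41.27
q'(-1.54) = -5.91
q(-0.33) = -46.96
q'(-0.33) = -3.49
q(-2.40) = -35.45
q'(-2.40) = -7.63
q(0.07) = -48.19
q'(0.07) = -2.69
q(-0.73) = -45.40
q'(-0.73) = -4.29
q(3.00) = -47.49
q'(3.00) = 3.17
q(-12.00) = 129.94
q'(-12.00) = -26.83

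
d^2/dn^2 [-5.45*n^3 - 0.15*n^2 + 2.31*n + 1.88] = -32.7*n - 0.3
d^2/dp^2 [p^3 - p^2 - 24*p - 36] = 6*p - 2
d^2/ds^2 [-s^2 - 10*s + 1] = -2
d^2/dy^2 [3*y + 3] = 0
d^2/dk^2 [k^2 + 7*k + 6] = 2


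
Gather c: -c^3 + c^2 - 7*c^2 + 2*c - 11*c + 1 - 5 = -c^3 - 6*c^2 - 9*c - 4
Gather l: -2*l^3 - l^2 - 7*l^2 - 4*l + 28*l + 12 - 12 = -2*l^3 - 8*l^2 + 24*l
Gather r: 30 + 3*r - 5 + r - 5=4*r + 20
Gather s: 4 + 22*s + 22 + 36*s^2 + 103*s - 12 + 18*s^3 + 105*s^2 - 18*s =18*s^3 + 141*s^2 + 107*s + 14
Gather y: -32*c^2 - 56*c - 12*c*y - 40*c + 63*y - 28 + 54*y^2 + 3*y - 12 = -32*c^2 - 96*c + 54*y^2 + y*(66 - 12*c) - 40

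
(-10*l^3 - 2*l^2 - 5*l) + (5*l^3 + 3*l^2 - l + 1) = -5*l^3 + l^2 - 6*l + 1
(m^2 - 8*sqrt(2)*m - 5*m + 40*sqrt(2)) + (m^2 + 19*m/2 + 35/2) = 2*m^2 - 8*sqrt(2)*m + 9*m/2 + 35/2 + 40*sqrt(2)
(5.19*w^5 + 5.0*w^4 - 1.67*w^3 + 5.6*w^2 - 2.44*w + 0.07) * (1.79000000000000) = 9.2901*w^5 + 8.95*w^4 - 2.9893*w^3 + 10.024*w^2 - 4.3676*w + 0.1253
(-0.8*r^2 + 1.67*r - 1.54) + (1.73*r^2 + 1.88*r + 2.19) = 0.93*r^2 + 3.55*r + 0.65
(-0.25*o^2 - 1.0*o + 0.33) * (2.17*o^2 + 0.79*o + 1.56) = -0.5425*o^4 - 2.3675*o^3 - 0.4639*o^2 - 1.2993*o + 0.5148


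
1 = 1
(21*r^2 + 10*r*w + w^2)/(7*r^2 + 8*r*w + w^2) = (3*r + w)/(r + w)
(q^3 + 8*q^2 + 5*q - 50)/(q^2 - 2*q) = q + 10 + 25/q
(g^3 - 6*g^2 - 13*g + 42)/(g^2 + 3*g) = g - 9 + 14/g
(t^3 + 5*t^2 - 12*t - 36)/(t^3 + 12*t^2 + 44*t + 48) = (t - 3)/(t + 4)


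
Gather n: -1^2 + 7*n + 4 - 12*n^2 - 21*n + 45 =-12*n^2 - 14*n + 48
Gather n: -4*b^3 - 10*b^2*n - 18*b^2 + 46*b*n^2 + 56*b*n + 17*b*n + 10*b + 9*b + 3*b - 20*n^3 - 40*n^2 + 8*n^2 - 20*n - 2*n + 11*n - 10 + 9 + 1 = -4*b^3 - 18*b^2 + 22*b - 20*n^3 + n^2*(46*b - 32) + n*(-10*b^2 + 73*b - 11)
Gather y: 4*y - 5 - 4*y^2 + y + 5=-4*y^2 + 5*y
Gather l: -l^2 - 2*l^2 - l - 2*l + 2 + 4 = -3*l^2 - 3*l + 6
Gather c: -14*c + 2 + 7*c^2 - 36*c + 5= 7*c^2 - 50*c + 7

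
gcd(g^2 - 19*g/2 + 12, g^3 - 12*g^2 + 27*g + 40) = g - 8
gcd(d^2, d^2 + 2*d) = d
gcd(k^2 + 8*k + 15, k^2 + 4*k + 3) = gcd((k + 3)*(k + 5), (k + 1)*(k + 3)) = k + 3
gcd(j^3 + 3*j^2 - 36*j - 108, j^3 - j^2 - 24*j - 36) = j^2 - 3*j - 18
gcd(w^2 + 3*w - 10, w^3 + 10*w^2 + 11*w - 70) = w^2 + 3*w - 10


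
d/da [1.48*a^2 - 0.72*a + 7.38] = 2.96*a - 0.72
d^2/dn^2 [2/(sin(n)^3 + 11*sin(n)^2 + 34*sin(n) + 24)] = 2*(-9*sin(n)^5 - 112*sin(n)^4 - 428*sin(n)^3 - 302*sin(n)^2 + 1132*sin(n) + 1784)/((sin(n) + 1)^2*(sin(n) + 4)^3*(sin(n) + 6)^3)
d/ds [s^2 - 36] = 2*s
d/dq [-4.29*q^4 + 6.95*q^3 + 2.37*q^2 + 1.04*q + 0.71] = -17.16*q^3 + 20.85*q^2 + 4.74*q + 1.04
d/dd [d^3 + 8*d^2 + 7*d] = 3*d^2 + 16*d + 7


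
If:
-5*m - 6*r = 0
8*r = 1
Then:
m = -3/20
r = 1/8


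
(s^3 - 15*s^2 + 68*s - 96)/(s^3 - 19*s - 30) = (-s^3 + 15*s^2 - 68*s + 96)/(-s^3 + 19*s + 30)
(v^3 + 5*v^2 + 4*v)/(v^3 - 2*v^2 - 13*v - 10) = v*(v + 4)/(v^2 - 3*v - 10)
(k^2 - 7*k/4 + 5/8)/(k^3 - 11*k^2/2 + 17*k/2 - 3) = (k - 5/4)/(k^2 - 5*k + 6)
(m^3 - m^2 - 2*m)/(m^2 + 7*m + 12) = m*(m^2 - m - 2)/(m^2 + 7*m + 12)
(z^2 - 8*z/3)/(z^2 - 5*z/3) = (3*z - 8)/(3*z - 5)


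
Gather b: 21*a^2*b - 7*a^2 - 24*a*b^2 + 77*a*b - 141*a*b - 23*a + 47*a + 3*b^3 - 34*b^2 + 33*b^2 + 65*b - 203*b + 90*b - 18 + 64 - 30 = -7*a^2 + 24*a + 3*b^3 + b^2*(-24*a - 1) + b*(21*a^2 - 64*a - 48) + 16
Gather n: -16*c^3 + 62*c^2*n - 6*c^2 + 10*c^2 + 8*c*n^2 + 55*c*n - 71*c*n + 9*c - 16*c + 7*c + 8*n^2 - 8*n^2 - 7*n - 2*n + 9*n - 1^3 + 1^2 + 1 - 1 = -16*c^3 + 4*c^2 + 8*c*n^2 + n*(62*c^2 - 16*c)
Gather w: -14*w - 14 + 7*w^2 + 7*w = 7*w^2 - 7*w - 14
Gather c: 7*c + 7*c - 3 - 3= 14*c - 6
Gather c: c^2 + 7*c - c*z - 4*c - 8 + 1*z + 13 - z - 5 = c^2 + c*(3 - z)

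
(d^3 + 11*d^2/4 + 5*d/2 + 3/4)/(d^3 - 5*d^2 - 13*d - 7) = (d + 3/4)/(d - 7)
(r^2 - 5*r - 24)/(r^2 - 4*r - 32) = (r + 3)/(r + 4)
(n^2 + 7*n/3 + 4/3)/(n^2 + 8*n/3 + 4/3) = (3*n^2 + 7*n + 4)/(3*n^2 + 8*n + 4)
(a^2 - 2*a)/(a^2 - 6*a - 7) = a*(2 - a)/(-a^2 + 6*a + 7)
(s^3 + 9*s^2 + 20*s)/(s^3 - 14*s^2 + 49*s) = (s^2 + 9*s + 20)/(s^2 - 14*s + 49)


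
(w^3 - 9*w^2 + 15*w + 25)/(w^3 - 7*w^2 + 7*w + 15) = (w - 5)/(w - 3)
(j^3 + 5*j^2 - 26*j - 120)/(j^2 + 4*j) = j + 1 - 30/j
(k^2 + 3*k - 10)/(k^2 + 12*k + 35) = (k - 2)/(k + 7)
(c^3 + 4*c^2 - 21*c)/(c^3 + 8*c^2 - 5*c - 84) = c/(c + 4)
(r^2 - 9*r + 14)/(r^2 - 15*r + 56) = (r - 2)/(r - 8)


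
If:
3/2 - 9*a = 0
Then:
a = 1/6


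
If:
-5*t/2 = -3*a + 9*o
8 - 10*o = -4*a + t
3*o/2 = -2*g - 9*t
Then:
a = -8*t/3 - 12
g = 3 - 29*t/8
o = -7*t/6 - 4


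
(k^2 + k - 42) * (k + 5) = k^3 + 6*k^2 - 37*k - 210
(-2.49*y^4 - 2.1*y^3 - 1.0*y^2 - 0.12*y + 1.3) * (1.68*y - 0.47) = -4.1832*y^5 - 2.3577*y^4 - 0.693*y^3 + 0.2684*y^2 + 2.2404*y - 0.611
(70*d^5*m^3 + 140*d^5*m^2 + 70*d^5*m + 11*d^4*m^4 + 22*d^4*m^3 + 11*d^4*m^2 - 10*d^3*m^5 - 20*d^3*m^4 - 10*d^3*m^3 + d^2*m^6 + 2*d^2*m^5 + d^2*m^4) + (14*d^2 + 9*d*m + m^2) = 70*d^5*m^3 + 140*d^5*m^2 + 70*d^5*m + 11*d^4*m^4 + 22*d^4*m^3 + 11*d^4*m^2 - 10*d^3*m^5 - 20*d^3*m^4 - 10*d^3*m^3 + d^2*m^6 + 2*d^2*m^5 + d^2*m^4 + 14*d^2 + 9*d*m + m^2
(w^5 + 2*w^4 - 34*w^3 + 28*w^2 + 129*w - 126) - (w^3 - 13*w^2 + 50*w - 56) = w^5 + 2*w^4 - 35*w^3 + 41*w^2 + 79*w - 70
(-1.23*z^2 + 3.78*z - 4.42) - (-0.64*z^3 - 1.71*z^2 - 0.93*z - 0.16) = 0.64*z^3 + 0.48*z^2 + 4.71*z - 4.26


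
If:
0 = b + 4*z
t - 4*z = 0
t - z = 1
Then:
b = -4/3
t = 4/3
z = 1/3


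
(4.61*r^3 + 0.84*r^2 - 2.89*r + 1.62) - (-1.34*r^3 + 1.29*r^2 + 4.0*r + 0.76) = 5.95*r^3 - 0.45*r^2 - 6.89*r + 0.86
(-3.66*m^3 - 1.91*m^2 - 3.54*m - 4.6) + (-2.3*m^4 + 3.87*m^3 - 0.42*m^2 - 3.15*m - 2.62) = -2.3*m^4 + 0.21*m^3 - 2.33*m^2 - 6.69*m - 7.22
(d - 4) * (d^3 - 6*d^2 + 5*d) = d^4 - 10*d^3 + 29*d^2 - 20*d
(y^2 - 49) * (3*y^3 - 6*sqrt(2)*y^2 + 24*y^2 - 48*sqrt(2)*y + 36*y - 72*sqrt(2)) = 3*y^5 - 6*sqrt(2)*y^4 + 24*y^4 - 111*y^3 - 48*sqrt(2)*y^3 - 1176*y^2 + 222*sqrt(2)*y^2 - 1764*y + 2352*sqrt(2)*y + 3528*sqrt(2)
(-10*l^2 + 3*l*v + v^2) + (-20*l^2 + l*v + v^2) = -30*l^2 + 4*l*v + 2*v^2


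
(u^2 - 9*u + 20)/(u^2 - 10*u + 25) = (u - 4)/(u - 5)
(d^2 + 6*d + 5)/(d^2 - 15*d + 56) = (d^2 + 6*d + 5)/(d^2 - 15*d + 56)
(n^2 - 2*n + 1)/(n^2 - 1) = (n - 1)/(n + 1)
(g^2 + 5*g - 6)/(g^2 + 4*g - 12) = (g - 1)/(g - 2)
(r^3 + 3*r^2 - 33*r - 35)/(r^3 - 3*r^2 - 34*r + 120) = (r^2 + 8*r + 7)/(r^2 + 2*r - 24)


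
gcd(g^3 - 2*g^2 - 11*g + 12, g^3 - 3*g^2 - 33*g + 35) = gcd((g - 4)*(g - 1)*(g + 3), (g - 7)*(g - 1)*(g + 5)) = g - 1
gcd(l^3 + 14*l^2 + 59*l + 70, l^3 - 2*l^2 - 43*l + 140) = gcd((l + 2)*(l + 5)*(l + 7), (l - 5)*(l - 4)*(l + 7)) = l + 7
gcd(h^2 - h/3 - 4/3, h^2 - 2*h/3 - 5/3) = h + 1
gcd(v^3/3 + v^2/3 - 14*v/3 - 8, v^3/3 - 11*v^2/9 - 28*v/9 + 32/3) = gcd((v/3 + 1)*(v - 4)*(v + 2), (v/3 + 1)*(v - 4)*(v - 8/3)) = v^2 - v - 12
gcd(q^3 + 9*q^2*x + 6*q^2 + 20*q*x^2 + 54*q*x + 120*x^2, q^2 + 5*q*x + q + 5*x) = q + 5*x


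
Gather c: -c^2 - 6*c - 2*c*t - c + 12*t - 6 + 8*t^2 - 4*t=-c^2 + c*(-2*t - 7) + 8*t^2 + 8*t - 6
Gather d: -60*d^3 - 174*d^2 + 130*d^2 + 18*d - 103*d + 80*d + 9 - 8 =-60*d^3 - 44*d^2 - 5*d + 1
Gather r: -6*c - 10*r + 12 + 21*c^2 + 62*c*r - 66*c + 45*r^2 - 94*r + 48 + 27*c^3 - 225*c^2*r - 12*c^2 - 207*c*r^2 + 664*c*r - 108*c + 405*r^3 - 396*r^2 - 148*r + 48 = 27*c^3 + 9*c^2 - 180*c + 405*r^3 + r^2*(-207*c - 351) + r*(-225*c^2 + 726*c - 252) + 108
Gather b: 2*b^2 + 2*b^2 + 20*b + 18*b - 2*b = 4*b^2 + 36*b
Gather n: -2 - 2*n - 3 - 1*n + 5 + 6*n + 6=3*n + 6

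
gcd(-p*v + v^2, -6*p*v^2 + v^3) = v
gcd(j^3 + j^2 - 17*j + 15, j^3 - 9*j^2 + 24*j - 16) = j - 1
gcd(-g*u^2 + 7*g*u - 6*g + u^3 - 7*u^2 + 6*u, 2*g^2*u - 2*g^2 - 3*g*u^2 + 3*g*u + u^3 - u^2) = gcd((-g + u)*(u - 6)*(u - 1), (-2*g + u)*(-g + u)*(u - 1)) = -g*u + g + u^2 - u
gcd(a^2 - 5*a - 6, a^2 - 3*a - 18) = a - 6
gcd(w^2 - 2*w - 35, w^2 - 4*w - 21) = w - 7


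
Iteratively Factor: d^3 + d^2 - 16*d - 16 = (d - 4)*(d^2 + 5*d + 4) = (d - 4)*(d + 1)*(d + 4)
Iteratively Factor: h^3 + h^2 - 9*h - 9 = (h - 3)*(h^2 + 4*h + 3) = (h - 3)*(h + 1)*(h + 3)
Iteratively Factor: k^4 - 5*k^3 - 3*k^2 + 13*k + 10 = (k - 2)*(k^3 - 3*k^2 - 9*k - 5) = (k - 2)*(k + 1)*(k^2 - 4*k - 5) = (k - 2)*(k + 1)^2*(k - 5)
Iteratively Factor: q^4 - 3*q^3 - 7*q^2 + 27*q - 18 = (q + 3)*(q^3 - 6*q^2 + 11*q - 6) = (q - 1)*(q + 3)*(q^2 - 5*q + 6) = (q - 2)*(q - 1)*(q + 3)*(q - 3)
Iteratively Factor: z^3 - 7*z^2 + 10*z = (z)*(z^2 - 7*z + 10) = z*(z - 2)*(z - 5)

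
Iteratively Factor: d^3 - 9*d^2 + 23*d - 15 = (d - 3)*(d^2 - 6*d + 5) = (d - 3)*(d - 1)*(d - 5)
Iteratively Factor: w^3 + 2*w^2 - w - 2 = (w + 1)*(w^2 + w - 2) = (w + 1)*(w + 2)*(w - 1)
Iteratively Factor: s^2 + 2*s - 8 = (s - 2)*(s + 4)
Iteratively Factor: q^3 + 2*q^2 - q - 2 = (q - 1)*(q^2 + 3*q + 2) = (q - 1)*(q + 2)*(q + 1)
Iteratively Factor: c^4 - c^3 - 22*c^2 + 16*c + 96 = (c + 2)*(c^3 - 3*c^2 - 16*c + 48) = (c + 2)*(c + 4)*(c^2 - 7*c + 12) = (c - 4)*(c + 2)*(c + 4)*(c - 3)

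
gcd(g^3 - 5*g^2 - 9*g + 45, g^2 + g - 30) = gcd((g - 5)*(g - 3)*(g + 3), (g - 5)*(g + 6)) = g - 5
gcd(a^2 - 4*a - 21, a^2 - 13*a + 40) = 1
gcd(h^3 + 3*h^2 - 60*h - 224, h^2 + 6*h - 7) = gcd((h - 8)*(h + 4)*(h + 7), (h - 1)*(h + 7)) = h + 7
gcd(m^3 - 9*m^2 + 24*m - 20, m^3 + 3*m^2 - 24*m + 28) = m^2 - 4*m + 4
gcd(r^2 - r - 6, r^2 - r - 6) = r^2 - r - 6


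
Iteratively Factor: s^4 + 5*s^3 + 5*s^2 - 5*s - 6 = (s - 1)*(s^3 + 6*s^2 + 11*s + 6) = (s - 1)*(s + 1)*(s^2 + 5*s + 6) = (s - 1)*(s + 1)*(s + 3)*(s + 2)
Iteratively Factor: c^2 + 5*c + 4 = (c + 1)*(c + 4)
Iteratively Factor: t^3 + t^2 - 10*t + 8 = (t + 4)*(t^2 - 3*t + 2) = (t - 1)*(t + 4)*(t - 2)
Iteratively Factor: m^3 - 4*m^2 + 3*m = (m - 3)*(m^2 - m) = (m - 3)*(m - 1)*(m)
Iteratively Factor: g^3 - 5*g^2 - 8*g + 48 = (g - 4)*(g^2 - g - 12) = (g - 4)^2*(g + 3)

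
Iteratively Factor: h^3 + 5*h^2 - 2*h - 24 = (h + 3)*(h^2 + 2*h - 8) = (h + 3)*(h + 4)*(h - 2)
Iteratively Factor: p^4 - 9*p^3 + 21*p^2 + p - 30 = (p + 1)*(p^3 - 10*p^2 + 31*p - 30) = (p - 3)*(p + 1)*(p^2 - 7*p + 10) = (p - 5)*(p - 3)*(p + 1)*(p - 2)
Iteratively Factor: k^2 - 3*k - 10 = (k - 5)*(k + 2)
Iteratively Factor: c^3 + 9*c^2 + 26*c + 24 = (c + 3)*(c^2 + 6*c + 8) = (c + 3)*(c + 4)*(c + 2)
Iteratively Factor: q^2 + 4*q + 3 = (q + 1)*(q + 3)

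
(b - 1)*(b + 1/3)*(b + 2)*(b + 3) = b^4 + 13*b^3/3 + 7*b^2/3 - 17*b/3 - 2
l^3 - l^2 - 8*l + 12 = (l - 2)^2*(l + 3)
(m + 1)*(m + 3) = m^2 + 4*m + 3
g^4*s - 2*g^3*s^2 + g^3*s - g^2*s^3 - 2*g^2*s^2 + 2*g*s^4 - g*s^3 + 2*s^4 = (g - 2*s)*(g - s)*(g + s)*(g*s + s)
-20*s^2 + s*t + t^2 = (-4*s + t)*(5*s + t)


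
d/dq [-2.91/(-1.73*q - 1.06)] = -5.0343/(1.73*q + 1.06)^2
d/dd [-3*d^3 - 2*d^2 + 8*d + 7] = -9*d^2 - 4*d + 8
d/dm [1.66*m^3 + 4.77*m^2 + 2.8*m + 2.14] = 4.98*m^2 + 9.54*m + 2.8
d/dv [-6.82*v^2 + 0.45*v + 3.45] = 0.45 - 13.64*v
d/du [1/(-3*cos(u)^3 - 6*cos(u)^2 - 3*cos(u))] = (-sin(u)/(3*cos(u)^2) - tan(u))/(cos(u) + 1)^3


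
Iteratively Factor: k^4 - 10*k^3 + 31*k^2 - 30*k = (k - 3)*(k^3 - 7*k^2 + 10*k) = k*(k - 3)*(k^2 - 7*k + 10) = k*(k - 5)*(k - 3)*(k - 2)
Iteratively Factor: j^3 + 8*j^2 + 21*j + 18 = (j + 3)*(j^2 + 5*j + 6) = (j + 3)^2*(j + 2)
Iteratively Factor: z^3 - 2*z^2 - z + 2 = (z + 1)*(z^2 - 3*z + 2) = (z - 1)*(z + 1)*(z - 2)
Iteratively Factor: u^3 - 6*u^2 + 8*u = (u - 4)*(u^2 - 2*u) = (u - 4)*(u - 2)*(u)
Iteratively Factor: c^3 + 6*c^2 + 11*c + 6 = (c + 2)*(c^2 + 4*c + 3) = (c + 1)*(c + 2)*(c + 3)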